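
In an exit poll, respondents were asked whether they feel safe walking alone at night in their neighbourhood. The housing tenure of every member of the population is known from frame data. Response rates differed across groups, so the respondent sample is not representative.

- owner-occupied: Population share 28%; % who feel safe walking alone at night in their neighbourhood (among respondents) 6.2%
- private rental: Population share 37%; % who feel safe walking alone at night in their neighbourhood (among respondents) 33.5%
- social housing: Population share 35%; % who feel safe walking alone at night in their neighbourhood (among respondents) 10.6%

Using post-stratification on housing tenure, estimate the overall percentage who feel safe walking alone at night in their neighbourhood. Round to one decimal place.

17.8%

Post-stratification weights by population share, not respondent share:
  owner-occupied: 0.28 × 6.2 = 1.736
  private rental: 0.37 × 33.5 = 12.395
  social housing: 0.35 × 10.6 = 3.71
Post-stratified estimate = 17.841 → 17.8%.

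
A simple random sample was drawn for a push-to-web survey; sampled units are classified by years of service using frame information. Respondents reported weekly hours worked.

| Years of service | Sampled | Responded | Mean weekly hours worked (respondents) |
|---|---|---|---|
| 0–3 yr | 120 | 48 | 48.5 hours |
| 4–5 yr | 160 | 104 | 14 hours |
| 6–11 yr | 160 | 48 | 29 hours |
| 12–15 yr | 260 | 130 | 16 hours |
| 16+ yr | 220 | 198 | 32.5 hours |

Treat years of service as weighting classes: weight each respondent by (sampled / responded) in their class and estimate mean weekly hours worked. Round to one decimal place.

26.1

Response rates by class: 0–3 yr 48/120 = 40%, 4–5 yr 104/160 = 65%, 6–11 yr 48/160 = 30%, 12–15 yr 130/260 = 50%, 16+ yr 198/220 = 90%.
With weight = n_sampled/n_responded per class, the weighted class total is n_sampled:
  0–3 yr: 120 × 48.5 = 5820
  4–5 yr: 160 × 14 = 2240
  6–11 yr: 160 × 29 = 4640
  12–15 yr: 260 × 16 = 4160
  16+ yr: 220 × 32.5 = 7150
Adjusted estimate = 24,010 / 920 = 26.0978 → 26.1.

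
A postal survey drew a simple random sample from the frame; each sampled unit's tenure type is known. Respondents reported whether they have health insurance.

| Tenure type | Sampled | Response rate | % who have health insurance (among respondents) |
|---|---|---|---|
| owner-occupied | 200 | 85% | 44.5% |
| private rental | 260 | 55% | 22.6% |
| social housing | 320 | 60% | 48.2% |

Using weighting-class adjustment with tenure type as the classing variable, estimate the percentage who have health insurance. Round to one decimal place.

38.7%

Inverse-response-rate weighting restores each class to its sampled count, so class totals weight by n_sampled:
  owner-occupied: 200 × 44.5 = 8900
  private rental: 260 × 22.6 = 5876
  social housing: 320 × 48.2 = 15,424
Adjusted estimate = 30,200 / 780 = 38.7179 → 38.7%.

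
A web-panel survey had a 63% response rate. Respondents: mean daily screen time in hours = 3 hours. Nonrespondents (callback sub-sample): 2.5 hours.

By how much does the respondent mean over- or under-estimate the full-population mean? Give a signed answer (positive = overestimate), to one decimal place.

Nonresponse fraction = 1 − 0.63 = 0.37.
Bias = (nonresponse fraction) × (respondent mean − nonrespondent mean)
     = 0.37 × (3 − 2.5) = 0.37 × 0.5 = 0.185.

+0.2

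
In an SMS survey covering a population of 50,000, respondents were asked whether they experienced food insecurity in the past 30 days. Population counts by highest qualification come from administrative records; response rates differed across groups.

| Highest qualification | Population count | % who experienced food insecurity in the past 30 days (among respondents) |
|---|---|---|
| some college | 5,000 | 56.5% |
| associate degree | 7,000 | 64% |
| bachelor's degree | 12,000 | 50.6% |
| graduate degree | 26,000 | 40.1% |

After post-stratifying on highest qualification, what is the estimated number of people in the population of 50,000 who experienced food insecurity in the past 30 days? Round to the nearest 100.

Apply each group's respondent rate to its population count:
  some college: 5,000 × 56.5% = 2825
  associate degree: 7,000 × 64% = 4480
  bachelor's degree: 12,000 × 50.6% = 6072
  graduate degree: 26,000 × 40.1% = 10,426
Estimated total = 23,803 → 23,800.

23,800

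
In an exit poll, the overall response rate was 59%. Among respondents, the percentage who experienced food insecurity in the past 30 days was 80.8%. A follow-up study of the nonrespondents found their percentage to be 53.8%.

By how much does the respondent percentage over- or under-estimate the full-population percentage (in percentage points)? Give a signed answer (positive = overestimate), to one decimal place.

+11.1 percentage points

Nonresponse fraction = 1 − 0.59 = 0.41.
Bias = (nonresponse fraction) × (respondent percentage − nonrespondent percentage)
     = 0.41 × (80.8 − 53.8) = 0.41 × 27 = 11.07.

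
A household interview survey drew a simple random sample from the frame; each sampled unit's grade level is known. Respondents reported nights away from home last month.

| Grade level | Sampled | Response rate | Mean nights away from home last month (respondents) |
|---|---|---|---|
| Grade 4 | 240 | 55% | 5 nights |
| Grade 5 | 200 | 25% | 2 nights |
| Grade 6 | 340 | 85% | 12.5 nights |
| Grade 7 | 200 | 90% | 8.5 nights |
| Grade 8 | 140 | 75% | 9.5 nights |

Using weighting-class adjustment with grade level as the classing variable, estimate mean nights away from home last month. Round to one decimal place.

Weighting each respondent by the inverse class response rate inflates each class back to its sampled size, so the class weight is n_sampled:
  Grade 4: 240 × 5 = 1200
  Grade 5: 200 × 2 = 400
  Grade 6: 340 × 12.5 = 4250
  Grade 7: 200 × 8.5 = 1700
  Grade 8: 140 × 9.5 = 1330
Adjusted estimate = 8880 / 1,120 = 7.92857 → 7.9.

7.9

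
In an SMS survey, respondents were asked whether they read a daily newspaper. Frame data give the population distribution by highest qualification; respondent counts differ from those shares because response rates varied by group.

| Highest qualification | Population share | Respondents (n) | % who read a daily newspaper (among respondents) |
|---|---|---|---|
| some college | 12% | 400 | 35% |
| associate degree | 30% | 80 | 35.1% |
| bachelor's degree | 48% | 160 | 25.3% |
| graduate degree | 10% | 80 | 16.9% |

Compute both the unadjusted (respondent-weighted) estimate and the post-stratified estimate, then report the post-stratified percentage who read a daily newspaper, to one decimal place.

Unadjusted (pooled respondent) estimate weights by respondent counts:
  (400/720)×35 + (80/720)×35.1 + (160/720)×25.3 + (80/720)×16.9 = 30.8444%
Reweighting by population highest qualification shares:
  0.12×35 + 0.3×35.1 + 0.48×25.3 + 0.1×16.9 = 28.564%

28.6%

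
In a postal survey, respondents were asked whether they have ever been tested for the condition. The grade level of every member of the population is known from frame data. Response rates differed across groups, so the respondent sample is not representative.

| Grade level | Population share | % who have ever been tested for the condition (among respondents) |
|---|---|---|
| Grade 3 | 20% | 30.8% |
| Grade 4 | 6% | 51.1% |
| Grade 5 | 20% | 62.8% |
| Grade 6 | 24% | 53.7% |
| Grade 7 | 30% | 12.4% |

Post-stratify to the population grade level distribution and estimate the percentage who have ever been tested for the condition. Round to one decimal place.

38.4%

Each cell contributes population-share × respondent value:
  Grade 3: 0.2 × 30.8 = 6.16
  Grade 4: 0.06 × 51.1 = 3.066
  Grade 5: 0.2 × 62.8 = 12.56
  Grade 6: 0.24 × 53.7 = 12.888
  Grade 7: 0.3 × 12.4 = 3.72
Post-stratified estimate = 38.394 → 38.4%.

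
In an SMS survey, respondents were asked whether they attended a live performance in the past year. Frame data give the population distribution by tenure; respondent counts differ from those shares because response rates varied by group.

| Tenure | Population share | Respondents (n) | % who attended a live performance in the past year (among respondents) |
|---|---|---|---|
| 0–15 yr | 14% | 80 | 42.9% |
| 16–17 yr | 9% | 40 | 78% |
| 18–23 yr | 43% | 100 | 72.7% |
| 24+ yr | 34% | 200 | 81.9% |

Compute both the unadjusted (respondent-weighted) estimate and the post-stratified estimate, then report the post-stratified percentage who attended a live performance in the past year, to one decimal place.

72.1%

Unadjusted (pooled respondent) estimate weights by respondent counts:
  (80/420)×42.9 + (40/420)×78 + (100/420)×72.7 + (200/420)×81.9 = 71.9095%
Post-stratified estimate weights by population shares:
  0.14×42.9 + 0.09×78 + 0.43×72.7 + 0.34×81.9 = 72.133%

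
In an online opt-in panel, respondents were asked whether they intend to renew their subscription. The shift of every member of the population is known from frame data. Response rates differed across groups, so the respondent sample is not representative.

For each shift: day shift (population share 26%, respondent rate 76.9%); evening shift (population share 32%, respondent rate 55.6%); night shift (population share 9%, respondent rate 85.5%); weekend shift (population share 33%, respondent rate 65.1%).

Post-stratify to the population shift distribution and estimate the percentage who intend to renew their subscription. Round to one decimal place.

67.0%

Each cell contributes population-share × respondent value:
  day shift: 0.26 × 76.9 = 19.994
  evening shift: 0.32 × 55.6 = 17.792
  night shift: 0.09 × 85.5 = 7.695
  weekend shift: 0.33 × 65.1 = 21.483
Post-stratified estimate = 66.964 → 67.0%.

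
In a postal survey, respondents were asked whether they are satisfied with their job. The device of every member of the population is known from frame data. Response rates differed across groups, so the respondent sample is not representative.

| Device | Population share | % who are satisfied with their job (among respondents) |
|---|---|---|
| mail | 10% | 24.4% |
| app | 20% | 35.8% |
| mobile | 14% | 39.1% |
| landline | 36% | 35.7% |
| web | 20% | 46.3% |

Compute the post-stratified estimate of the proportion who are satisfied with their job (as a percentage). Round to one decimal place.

Post-stratification weights by population share, not respondent share:
  mail: 0.1 × 24.4 = 2.44
  app: 0.2 × 35.8 = 7.16
  mobile: 0.14 × 39.1 = 5.474
  landline: 0.36 × 35.7 = 12.852
  web: 0.2 × 46.3 = 9.26
Post-stratified estimate = 37.186 → 37.2%.

37.2%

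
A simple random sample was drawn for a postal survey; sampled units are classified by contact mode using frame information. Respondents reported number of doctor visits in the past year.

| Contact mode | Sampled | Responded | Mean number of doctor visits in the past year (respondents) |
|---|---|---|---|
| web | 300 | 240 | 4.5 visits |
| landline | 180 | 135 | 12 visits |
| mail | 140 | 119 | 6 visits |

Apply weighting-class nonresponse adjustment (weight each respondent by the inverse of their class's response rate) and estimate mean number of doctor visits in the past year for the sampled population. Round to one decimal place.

Class response rates: web 240/300 = 80%, landline 135/180 = 75%, mail 119/140 = 85%.
Each respondent's weight = sampled/responded in their class; summing within a class gives n_sampled, so:
  web: 300 × 4.5 = 1350
  landline: 180 × 12 = 2160
  mail: 140 × 6 = 840
Adjusted estimate = 4350 / 620 = 7.01613 → 7.0.

7.0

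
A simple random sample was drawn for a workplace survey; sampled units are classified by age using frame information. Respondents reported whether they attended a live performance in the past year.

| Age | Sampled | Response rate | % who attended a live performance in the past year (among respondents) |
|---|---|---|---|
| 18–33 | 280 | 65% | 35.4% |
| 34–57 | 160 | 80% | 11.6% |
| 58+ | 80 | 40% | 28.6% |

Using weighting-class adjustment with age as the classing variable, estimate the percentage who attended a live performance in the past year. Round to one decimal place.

With weight = n_sampled/n_responded per class, the weighted class total is n_sampled:
  18–33: 280 × 35.4 = 9912
  34–57: 160 × 11.6 = 1856
  58+: 80 × 28.6 = 2288
Adjusted estimate = 14,056 / 520 = 27.0308 → 27.0%.

27.0%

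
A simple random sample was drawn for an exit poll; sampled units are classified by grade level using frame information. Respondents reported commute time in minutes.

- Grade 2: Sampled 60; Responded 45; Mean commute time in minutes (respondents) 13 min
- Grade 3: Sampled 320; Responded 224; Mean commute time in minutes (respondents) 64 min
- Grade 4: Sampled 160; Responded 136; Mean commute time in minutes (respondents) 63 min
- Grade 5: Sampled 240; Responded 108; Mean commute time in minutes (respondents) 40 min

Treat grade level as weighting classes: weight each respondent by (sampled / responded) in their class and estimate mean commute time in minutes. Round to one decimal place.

Response rates by class: Grade 2 45/60 = 75%, Grade 3 224/320 = 70%, Grade 4 136/160 = 85%, Grade 5 108/240 = 45%.
With weight = n_sampled/n_responded per class, the weighted class total is n_sampled:
  Grade 2: 60 × 13 = 780
  Grade 3: 320 × 64 = 20,480
  Grade 4: 160 × 63 = 10,080
  Grade 5: 240 × 40 = 9600
Adjusted estimate = 40,940 / 780 = 52.4872 → 52.5.

52.5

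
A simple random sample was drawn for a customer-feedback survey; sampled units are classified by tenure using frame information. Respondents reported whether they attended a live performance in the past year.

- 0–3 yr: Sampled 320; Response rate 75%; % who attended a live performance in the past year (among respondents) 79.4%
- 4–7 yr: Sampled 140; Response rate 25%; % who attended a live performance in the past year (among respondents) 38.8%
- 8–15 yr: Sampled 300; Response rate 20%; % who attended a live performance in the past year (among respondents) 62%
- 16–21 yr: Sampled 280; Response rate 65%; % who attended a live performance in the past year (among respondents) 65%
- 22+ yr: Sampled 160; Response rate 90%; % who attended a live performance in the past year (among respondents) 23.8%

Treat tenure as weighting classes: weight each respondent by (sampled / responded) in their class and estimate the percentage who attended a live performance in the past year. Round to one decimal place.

With weight = n_sampled/n_responded per class, the weighted class total is n_sampled:
  0–3 yr: 320 × 79.4 = 25,408
  4–7 yr: 140 × 38.8 = 5432
  8–15 yr: 300 × 62 = 18,600
  16–21 yr: 280 × 65 = 18,200
  22+ yr: 160 × 23.8 = 3808
Adjusted estimate = 71,448 / 1,200 = 59.54 → 59.5%.

59.5%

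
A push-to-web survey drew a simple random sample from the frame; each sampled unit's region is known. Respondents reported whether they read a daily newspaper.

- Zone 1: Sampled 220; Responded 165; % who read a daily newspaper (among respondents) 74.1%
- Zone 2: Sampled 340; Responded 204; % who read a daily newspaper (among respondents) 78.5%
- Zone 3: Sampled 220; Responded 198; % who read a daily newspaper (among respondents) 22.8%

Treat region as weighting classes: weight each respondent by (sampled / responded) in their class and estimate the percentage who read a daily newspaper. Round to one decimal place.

Class response rates: Zone 1 165/220 = 75%, Zone 2 204/340 = 60%, Zone 3 198/220 = 90%.
Each respondent's weight = sampled/responded in their class; summing within a class gives n_sampled, so:
  Zone 1: 220 × 74.1 = 16302
  Zone 2: 340 × 78.5 = 26,690
  Zone 3: 220 × 22.8 = 5016
Adjusted estimate = 48,008 / 780 = 61.5487 → 61.5%.

61.5%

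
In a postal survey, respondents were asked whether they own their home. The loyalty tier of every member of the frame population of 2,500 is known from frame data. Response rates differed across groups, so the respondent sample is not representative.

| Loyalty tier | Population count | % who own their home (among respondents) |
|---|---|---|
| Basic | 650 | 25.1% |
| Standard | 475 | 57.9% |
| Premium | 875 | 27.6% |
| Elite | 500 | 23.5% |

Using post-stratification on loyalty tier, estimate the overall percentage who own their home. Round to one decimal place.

Post-stratification weights by population share, not respondent share:
  Basic: (650/2,500) × 25.1 = 6.526
  Standard: (475/2,500) × 57.9 = 11.001
  Premium: (875/2,500) × 27.6 = 9.66
  Elite: (500/2,500) × 23.5 = 4.7
Post-stratified estimate = 31.887 → 31.9%.

31.9%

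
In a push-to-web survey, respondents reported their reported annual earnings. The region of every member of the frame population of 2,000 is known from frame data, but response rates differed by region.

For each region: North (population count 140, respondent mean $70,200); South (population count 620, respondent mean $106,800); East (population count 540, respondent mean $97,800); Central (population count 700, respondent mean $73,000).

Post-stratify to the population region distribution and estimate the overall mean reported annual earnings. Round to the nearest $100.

$90,000

Each cell contributes population-share × respondent value:
  North: (140/2,000) × 70,200 = 4914
  South: (620/2,000) × 106,800 = 33,108
  East: (540/2,000) × 97,800 = 26,406
  Central: (700/2,000) × 73,000 = 25,550
Post-stratified estimate = 89,978 → $90,000.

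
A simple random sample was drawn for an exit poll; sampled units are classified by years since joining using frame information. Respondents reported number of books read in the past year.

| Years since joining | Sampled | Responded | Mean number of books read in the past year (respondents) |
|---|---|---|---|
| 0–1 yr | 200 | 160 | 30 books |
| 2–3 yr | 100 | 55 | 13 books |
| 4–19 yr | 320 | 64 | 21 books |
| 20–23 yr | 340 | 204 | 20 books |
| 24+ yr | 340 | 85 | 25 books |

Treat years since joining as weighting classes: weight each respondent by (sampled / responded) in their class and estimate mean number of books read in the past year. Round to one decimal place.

Class response rates: 0–1 yr 160/200 = 80%, 2–3 yr 55/100 = 55%, 4–19 yr 64/320 = 20%, 20–23 yr 204/340 = 60%, 24+ yr 85/340 = 25%.
Weighting each respondent by the inverse class response rate inflates each class back to its sampled size, so the class weight is n_sampled:
  0–1 yr: 200 × 30 = 6000
  2–3 yr: 100 × 13 = 1300
  4–19 yr: 320 × 21 = 6720
  20–23 yr: 340 × 20 = 6800
  24+ yr: 340 × 25 = 8500
Adjusted estimate = 29,320 / 1,300 = 22.5538 → 22.6.

22.6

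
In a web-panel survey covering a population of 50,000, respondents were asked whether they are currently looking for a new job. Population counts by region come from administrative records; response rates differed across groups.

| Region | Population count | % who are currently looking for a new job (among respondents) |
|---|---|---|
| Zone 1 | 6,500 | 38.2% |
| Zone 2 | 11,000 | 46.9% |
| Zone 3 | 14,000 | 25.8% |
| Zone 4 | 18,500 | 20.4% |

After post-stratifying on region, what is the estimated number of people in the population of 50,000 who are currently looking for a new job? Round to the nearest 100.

Estimated count per cell = population count × respondent percentage:
  Zone 1: 6,500 × 38.2% = 2483
  Zone 2: 11,000 × 46.9% = 5159
  Zone 3: 14,000 × 25.8% = 3612
  Zone 4: 18,500 × 20.4% = 3774
Estimated total = 15,028 → 15,000.

15,000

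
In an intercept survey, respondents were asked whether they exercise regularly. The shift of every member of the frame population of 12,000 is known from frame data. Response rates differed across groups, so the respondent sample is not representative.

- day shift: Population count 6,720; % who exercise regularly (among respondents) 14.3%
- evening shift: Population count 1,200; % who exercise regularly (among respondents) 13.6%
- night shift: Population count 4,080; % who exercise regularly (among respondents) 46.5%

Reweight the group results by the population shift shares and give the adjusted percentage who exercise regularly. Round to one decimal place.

25.2%

Each cell contributes population-share × respondent value:
  day shift: (6,720/12,000) × 14.3 = 8.008
  evening shift: (1,200/12,000) × 13.6 = 1.36
  night shift: (4,080/12,000) × 46.5 = 15.81
Post-stratified estimate = 25.178 → 25.2%.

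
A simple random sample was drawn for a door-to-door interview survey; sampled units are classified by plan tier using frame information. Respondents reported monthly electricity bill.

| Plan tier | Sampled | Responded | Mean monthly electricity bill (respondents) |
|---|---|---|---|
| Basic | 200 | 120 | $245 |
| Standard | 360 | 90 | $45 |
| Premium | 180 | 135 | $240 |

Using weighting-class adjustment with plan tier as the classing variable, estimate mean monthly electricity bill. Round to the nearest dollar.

Class response rates: Basic 120/200 = 60%, Standard 90/360 = 25%, Premium 135/180 = 75%.
Weighting each respondent by the inverse class response rate inflates each class back to its sampled size, so the class weight is n_sampled:
  Basic: 200 × 245 = 49,000
  Standard: 360 × 45 = 16,200
  Premium: 180 × 240 = 43,200
Adjusted estimate = 108,400 / 740 = 146.486 → $146.

$146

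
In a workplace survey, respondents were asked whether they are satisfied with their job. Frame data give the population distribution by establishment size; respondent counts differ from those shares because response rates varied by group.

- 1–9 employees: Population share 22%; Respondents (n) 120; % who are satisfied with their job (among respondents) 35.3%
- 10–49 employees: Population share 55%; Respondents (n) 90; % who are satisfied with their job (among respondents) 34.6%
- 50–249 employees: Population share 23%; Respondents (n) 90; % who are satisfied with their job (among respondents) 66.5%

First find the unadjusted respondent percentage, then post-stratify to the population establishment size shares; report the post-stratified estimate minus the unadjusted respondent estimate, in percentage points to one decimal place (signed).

Naive respondent-only estimate (weights = respondent counts):
  (120/300)×35.3 + (90/300)×34.6 + (90/300)×66.5 = 44.45%
Post-stratifying to population shares instead:
  0.22×35.3 + 0.55×34.6 + 0.23×66.5 = 42.091%
Difference = 42.091 − 44.45 = -2.359 pp.

-2.4 percentage points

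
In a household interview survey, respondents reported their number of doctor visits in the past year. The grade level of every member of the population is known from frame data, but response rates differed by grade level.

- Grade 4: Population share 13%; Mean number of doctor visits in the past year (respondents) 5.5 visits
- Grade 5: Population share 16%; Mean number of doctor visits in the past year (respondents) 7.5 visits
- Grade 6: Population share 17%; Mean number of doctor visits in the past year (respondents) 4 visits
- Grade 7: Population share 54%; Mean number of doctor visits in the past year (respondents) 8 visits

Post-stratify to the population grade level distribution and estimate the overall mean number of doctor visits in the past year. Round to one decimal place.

Each cell contributes population-share × respondent value:
  Grade 4: 0.13 × 5.5 = 0.715
  Grade 5: 0.16 × 7.5 = 1.2
  Grade 6: 0.17 × 4 = 0.68
  Grade 7: 0.54 × 8 = 4.32
Post-stratified estimate = 6.915 → 6.9.

6.9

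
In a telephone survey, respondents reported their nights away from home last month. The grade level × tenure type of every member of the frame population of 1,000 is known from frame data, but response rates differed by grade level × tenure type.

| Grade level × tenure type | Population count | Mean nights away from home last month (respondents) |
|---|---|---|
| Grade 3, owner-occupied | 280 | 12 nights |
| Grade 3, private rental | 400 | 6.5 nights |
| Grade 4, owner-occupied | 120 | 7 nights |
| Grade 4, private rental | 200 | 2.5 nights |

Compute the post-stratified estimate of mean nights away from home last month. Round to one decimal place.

Each cell contributes population-share × respondent value:
  Grade 3, owner-occupied: (280/1,000) × 12 = 3.36
  Grade 3, private rental: (400/1,000) × 6.5 = 2.6
  Grade 4, owner-occupied: (120/1,000) × 7 = 0.84
  Grade 4, private rental: (200/1,000) × 2.5 = 0.5
Post-stratified estimate = 7.3 → 7.3.

7.3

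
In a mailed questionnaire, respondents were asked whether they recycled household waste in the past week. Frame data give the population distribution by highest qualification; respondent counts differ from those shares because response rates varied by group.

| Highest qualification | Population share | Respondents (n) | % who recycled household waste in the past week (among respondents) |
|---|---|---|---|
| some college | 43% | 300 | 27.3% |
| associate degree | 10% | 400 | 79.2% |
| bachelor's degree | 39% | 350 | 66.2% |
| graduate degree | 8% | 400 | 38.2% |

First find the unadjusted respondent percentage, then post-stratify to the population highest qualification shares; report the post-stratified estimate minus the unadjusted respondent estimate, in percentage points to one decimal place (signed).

-5.5 percentage points

Without adjustment, the pooled respondent share is:
  (300/1450)×27.3 + (400/1450)×79.2 + (350/1450)×66.2 + (400/1450)×38.2 = 54.0138%
Post-stratified estimate weights by population shares:
  0.43×27.3 + 0.1×79.2 + 0.39×66.2 + 0.08×38.2 = 48.533%
Difference = 48.533 − 54.0138 = -5.4808 pp.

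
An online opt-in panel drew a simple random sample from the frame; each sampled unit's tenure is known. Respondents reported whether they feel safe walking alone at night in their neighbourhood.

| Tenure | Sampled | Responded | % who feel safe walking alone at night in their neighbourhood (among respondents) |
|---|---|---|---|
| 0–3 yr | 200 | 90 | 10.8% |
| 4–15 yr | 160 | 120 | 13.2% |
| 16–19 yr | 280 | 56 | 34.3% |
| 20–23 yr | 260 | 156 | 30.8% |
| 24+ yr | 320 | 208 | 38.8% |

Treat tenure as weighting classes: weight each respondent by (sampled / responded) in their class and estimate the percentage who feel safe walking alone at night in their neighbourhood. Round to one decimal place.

28.1%

Response rates by class: 0–3 yr 90/200 = 45%, 4–15 yr 120/160 = 75%, 16–19 yr 56/280 = 20%, 20–23 yr 156/260 = 60%, 24+ yr 208/320 = 65%.
Weighting each respondent by the inverse class response rate inflates each class back to its sampled size, so the class weight is n_sampled:
  0–3 yr: 200 × 10.8 = 2160
  4–15 yr: 160 × 13.2 = 2112
  16–19 yr: 280 × 34.3 = 9604
  20–23 yr: 260 × 30.8 = 8008
  24+ yr: 320 × 38.8 = 12,416
Adjusted estimate = 34,300 / 1,220 = 28.1148 → 28.1%.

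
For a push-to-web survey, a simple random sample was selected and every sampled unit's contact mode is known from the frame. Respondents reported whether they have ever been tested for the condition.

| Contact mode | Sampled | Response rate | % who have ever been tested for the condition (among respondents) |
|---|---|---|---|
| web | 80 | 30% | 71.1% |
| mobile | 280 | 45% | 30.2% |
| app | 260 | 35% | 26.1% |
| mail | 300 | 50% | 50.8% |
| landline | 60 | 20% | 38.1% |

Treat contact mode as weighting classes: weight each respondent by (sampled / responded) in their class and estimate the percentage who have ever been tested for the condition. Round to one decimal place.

39.2%

Inverse-response-rate weighting restores each class to its sampled count, so class totals weight by n_sampled:
  web: 80 × 71.1 = 5688
  mobile: 280 × 30.2 = 8456
  app: 260 × 26.1 = 6786
  mail: 300 × 50.8 = 15,240
  landline: 60 × 38.1 = 2286
Adjusted estimate = 38,456 / 980 = 39.2408 → 39.2%.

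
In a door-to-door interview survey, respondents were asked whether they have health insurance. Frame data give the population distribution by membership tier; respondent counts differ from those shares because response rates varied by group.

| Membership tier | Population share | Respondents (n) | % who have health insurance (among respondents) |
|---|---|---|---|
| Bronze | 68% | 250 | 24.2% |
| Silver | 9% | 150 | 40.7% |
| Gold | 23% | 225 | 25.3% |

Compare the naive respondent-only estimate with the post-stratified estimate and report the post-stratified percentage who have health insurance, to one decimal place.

Naive respondent-only estimate (weights = respondent counts):
  (250/625)×24.2 + (150/625)×40.7 + (225/625)×25.3 = 28.556%
Post-stratifying to population shares instead:
  0.68×24.2 + 0.09×40.7 + 0.23×25.3 = 25.938%

25.9%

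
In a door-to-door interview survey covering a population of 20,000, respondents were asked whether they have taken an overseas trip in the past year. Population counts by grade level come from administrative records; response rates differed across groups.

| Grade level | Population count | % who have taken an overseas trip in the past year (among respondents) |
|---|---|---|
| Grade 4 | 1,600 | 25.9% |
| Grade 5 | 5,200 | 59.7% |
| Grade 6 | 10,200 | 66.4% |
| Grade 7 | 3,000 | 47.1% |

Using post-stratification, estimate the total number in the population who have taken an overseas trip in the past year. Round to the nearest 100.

11,700

Each cell contributes its population count × the respondent rate:
  Grade 4: 1,600 × 25.9% = 414.4
  Grade 5: 5,200 × 59.7% = 3104.4
  Grade 6: 10,200 × 66.4% = 6772.8
  Grade 7: 3,000 × 47.1% = 1413
Estimated total = 11704.6 → 11,700.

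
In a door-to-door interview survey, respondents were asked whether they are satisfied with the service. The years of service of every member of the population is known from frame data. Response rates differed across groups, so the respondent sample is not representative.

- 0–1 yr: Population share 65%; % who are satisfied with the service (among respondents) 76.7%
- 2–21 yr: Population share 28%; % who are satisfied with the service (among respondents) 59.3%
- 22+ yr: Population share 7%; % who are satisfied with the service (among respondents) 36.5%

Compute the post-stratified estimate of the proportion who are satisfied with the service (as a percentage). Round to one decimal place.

Post-stratification weights by population share, not respondent share:
  0–1 yr: 0.65 × 76.7 = 49.855
  2–21 yr: 0.28 × 59.3 = 16.604
  22+ yr: 0.07 × 36.5 = 2.555
Post-stratified estimate = 69.014 → 69.0%.

69.0%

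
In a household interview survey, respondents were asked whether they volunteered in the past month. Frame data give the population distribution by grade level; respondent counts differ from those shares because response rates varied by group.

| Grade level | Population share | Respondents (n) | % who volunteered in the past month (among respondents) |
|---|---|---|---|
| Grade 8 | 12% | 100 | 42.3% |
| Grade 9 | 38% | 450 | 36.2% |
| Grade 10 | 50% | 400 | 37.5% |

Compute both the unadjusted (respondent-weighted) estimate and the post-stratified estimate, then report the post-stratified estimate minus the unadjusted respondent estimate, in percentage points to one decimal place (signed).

+0.2 percentage points

Unadjusted (pooled respondent) estimate weights by respondent counts:
  (100/950)×42.3 + (450/950)×36.2 + (400/950)×37.5 = 37.3895%
Post-stratifying to population shares instead:
  0.12×42.3 + 0.38×36.2 + 0.5×37.5 = 37.582%
Difference = 37.582 − 37.3895 = 0.1925 pp.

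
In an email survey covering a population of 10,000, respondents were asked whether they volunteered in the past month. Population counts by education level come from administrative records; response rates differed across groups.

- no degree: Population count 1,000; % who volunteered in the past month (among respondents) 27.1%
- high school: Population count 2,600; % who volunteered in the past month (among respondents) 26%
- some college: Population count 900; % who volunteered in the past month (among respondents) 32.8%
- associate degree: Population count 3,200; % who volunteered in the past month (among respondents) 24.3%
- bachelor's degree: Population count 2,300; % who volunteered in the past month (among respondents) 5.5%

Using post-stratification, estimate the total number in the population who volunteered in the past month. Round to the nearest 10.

2,150

Apply each group's respondent rate to its population count:
  no degree: 1,000 × 27.1% = 271
  high school: 2,600 × 26% = 676
  some college: 900 × 32.8% = 295.2
  associate degree: 3,200 × 24.3% = 777.6
  bachelor's degree: 2,300 × 5.5% = 126.5
Estimated total = 2146.3 → 2,150.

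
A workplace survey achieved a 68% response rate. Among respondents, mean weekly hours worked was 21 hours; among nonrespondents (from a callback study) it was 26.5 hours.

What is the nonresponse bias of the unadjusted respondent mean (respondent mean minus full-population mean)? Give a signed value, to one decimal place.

Nonresponse fraction = 1 − 0.68 = 0.32.
Bias = (nonresponse fraction) × (respondent mean − nonrespondent mean)
     = 0.32 × (21 − 26.5) = 0.32 × -5.5 = -1.76.

-1.8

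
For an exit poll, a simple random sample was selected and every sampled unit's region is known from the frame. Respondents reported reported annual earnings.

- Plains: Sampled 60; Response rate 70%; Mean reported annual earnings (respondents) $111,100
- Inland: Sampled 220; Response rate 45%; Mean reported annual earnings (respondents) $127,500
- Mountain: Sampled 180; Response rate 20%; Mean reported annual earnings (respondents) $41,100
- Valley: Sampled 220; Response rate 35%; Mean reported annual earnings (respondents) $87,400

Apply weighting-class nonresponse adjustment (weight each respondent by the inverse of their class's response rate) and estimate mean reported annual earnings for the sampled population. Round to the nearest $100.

$90,200

Each respondent's weight = sampled/responded in their class; summing within a class gives n_sampled, so:
  Plains: 60 × 111,100 = 6,666,000
  Inland: 220 × 127,500 = 28,050,000
  Mountain: 180 × 41,100 = 7,398,000
  Valley: 220 × 87,400 = 19,228,000
Adjusted estimate = 61,342,000 / 680 = 90208.8 → $90,200.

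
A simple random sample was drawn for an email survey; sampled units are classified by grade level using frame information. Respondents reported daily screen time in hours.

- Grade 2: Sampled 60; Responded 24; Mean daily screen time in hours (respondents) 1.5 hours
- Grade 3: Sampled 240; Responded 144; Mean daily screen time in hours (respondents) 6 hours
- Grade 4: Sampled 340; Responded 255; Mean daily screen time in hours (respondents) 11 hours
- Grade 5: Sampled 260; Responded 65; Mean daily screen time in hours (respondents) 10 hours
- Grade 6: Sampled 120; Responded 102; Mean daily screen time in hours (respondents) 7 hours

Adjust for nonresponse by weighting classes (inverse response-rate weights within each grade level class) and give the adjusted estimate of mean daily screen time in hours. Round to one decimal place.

8.5

Response rates by class: Grade 2 24/60 = 40%, Grade 3 144/240 = 60%, Grade 4 255/340 = 75%, Grade 5 65/260 = 25%, Grade 6 102/120 = 85%.
Each respondent's weight = sampled/responded in their class; summing within a class gives n_sampled, so:
  Grade 2: 60 × 1.5 = 90
  Grade 3: 240 × 6 = 1440
  Grade 4: 340 × 11 = 3740
  Grade 5: 260 × 10 = 2600
  Grade 6: 120 × 7 = 840
Adjusted estimate = 8710 / 1,020 = 8.53922 → 8.5.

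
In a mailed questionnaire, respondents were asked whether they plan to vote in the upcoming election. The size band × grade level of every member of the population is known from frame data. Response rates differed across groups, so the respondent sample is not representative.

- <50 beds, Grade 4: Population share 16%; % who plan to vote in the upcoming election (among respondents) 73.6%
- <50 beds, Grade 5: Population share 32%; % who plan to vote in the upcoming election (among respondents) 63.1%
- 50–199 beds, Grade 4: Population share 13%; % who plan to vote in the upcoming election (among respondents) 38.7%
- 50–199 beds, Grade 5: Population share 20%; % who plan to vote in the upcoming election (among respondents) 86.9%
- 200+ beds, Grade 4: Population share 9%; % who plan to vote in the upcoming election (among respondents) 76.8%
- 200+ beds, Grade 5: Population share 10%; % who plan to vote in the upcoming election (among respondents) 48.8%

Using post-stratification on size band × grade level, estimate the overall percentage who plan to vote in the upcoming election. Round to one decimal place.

66.2%

Post-stratification weights by population share, not respondent share:
  <50 beds, Grade 4: 0.16 × 73.6 = 11.776
  <50 beds, Grade 5: 0.32 × 63.1 = 20.192
  50–199 beds, Grade 4: 0.13 × 38.7 = 5.031
  50–199 beds, Grade 5: 0.2 × 86.9 = 17.38
  200+ beds, Grade 4: 0.09 × 76.8 = 6.912
  200+ beds, Grade 5: 0.1 × 48.8 = 4.88
Post-stratified estimate = 66.171 → 66.2%.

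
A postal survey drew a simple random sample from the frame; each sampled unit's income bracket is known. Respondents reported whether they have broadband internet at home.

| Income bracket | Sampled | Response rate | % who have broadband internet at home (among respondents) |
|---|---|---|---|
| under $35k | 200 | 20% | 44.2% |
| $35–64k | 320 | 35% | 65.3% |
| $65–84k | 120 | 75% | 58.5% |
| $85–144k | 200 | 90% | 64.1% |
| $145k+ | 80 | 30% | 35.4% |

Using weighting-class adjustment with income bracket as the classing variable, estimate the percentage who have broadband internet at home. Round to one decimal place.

57.0%

Inverse-response-rate weighting restores each class to its sampled count, so class totals weight by n_sampled:
  under $35k: 200 × 44.2 = 8840
  $35–64k: 320 × 65.3 = 20,896
  $65–84k: 120 × 58.5 = 7020
  $85–144k: 200 × 64.1 = 12820
  $145k+: 80 × 35.4 = 2832
Adjusted estimate = 52,408 / 920 = 56.9652 → 57.0%.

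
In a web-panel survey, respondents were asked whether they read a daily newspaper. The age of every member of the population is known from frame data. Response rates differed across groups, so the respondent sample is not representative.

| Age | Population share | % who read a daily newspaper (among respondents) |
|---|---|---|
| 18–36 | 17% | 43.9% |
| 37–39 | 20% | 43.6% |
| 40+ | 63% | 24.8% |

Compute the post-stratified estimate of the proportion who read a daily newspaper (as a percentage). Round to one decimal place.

Each cell contributes population-share × respondent value:
  18–36: 0.17 × 43.9 = 7.463
  37–39: 0.2 × 43.6 = 8.72
  40+: 0.63 × 24.8 = 15.624
Post-stratified estimate = 31.807 → 31.8%.

31.8%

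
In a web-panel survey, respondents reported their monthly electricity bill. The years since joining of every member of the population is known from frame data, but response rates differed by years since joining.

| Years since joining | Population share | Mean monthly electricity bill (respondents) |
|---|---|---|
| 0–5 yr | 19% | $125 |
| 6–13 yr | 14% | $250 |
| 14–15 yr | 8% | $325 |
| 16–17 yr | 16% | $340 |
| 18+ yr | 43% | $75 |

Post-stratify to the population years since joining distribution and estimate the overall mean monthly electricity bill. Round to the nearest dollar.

$171

Reweight to the known years since joining distribution:
  0–5 yr: 0.19 × 125 = 23.75
  6–13 yr: 0.14 × 250 = 35
  14–15 yr: 0.08 × 325 = 26
  16–17 yr: 0.16 × 340 = 54.4
  18+ yr: 0.43 × 75 = 32.25
Post-stratified estimate = 171.4 → $171.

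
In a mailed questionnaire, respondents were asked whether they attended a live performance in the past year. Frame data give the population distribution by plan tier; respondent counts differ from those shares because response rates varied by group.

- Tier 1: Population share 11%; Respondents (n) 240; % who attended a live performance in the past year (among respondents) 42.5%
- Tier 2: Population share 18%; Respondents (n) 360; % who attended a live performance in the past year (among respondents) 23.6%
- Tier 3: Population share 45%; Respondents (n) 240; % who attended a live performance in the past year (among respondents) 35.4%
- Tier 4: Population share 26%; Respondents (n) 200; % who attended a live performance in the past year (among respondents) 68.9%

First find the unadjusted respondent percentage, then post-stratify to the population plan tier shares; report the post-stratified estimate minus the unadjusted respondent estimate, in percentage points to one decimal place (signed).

+3.4 percentage points

Unadjusted (pooled respondent) estimate weights by respondent counts:
  (240/1040)×42.5 + (360/1040)×23.6 + (240/1040)×35.4 + (200/1040)×68.9 = 39.3962%
Post-stratifying to population shares instead:
  0.11×42.5 + 0.18×23.6 + 0.45×35.4 + 0.26×68.9 = 42.767%
Difference = 42.767 − 39.3962 = 3.3708 pp.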